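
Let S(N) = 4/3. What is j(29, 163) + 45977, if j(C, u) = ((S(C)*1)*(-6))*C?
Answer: 45745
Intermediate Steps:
S(N) = 4/3 (S(N) = 4*(1/3) = 4/3)
j(C, u) = -8*C (j(C, u) = (((4/3)*1)*(-6))*C = ((4/3)*(-6))*C = -8*C)
j(29, 163) + 45977 = -8*29 + 45977 = -232 + 45977 = 45745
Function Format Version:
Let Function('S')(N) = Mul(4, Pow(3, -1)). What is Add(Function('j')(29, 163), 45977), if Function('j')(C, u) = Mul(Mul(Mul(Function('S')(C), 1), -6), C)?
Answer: 45745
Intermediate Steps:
Function('S')(N) = Rational(4, 3) (Function('S')(N) = Mul(4, Rational(1, 3)) = Rational(4, 3))
Function('j')(C, u) = Mul(-8, C) (Function('j')(C, u) = Mul(Mul(Mul(Rational(4, 3), 1), -6), C) = Mul(Mul(Rational(4, 3), -6), C) = Mul(-8, C))
Add(Function('j')(29, 163), 45977) = Add(Mul(-8, 29), 45977) = Add(-232, 45977) = 45745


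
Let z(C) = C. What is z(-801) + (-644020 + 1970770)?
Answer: 1325949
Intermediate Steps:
z(-801) + (-644020 + 1970770) = -801 + (-644020 + 1970770) = -801 + 1326750 = 1325949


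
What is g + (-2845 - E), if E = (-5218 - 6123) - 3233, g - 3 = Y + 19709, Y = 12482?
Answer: 43923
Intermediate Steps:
g = 32194 (g = 3 + (12482 + 19709) = 3 + 32191 = 32194)
E = -14574 (E = -11341 - 3233 = -14574)
g + (-2845 - E) = 32194 + (-2845 - 1*(-14574)) = 32194 + (-2845 + 14574) = 32194 + 11729 = 43923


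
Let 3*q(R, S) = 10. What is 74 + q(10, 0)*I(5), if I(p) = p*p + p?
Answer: 174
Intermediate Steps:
q(R, S) = 10/3 (q(R, S) = (⅓)*10 = 10/3)
I(p) = p + p² (I(p) = p² + p = p + p²)
74 + q(10, 0)*I(5) = 74 + 10*(5*(1 + 5))/3 = 74 + 10*(5*6)/3 = 74 + (10/3)*30 = 74 + 100 = 174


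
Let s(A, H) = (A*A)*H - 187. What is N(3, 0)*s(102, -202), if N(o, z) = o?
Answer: -6305385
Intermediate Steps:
s(A, H) = -187 + H*A**2 (s(A, H) = A**2*H - 187 = H*A**2 - 187 = -187 + H*A**2)
N(3, 0)*s(102, -202) = 3*(-187 - 202*102**2) = 3*(-187 - 202*10404) = 3*(-187 - 2101608) = 3*(-2101795) = -6305385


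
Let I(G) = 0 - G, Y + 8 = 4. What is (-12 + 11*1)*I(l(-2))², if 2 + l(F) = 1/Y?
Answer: -81/16 ≈ -5.0625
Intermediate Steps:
Y = -4 (Y = -8 + 4 = -4)
l(F) = -9/4 (l(F) = -2 + 1/(-4) = -2 - ¼ = -9/4)
I(G) = -G
(-12 + 11*1)*I(l(-2))² = (-12 + 11*1)*(-1*(-9/4))² = (-12 + 11)*(9/4)² = -1*81/16 = -81/16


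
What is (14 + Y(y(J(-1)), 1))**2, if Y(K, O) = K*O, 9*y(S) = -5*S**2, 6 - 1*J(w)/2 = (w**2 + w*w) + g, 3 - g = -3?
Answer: 2116/81 ≈ 26.123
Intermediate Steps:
g = 6 (g = 3 - 1*(-3) = 3 + 3 = 6)
J(w) = -4*w**2 (J(w) = 12 - 2*((w**2 + w*w) + 6) = 12 - 2*((w**2 + w**2) + 6) = 12 - 2*(2*w**2 + 6) = 12 - 2*(6 + 2*w**2) = 12 + (-12 - 4*w**2) = -4*w**2)
y(S) = -5*S**2/9 (y(S) = (-5*S**2)/9 = -5*S**2/9)
(14 + Y(y(J(-1)), 1))**2 = (14 - 5*(-4*(-1)**2)**2/9*1)**2 = (14 - 5*(-4*1)**2/9*1)**2 = (14 - 5/9*(-4)**2*1)**2 = (14 - 5/9*16*1)**2 = (14 - 80/9*1)**2 = (14 - 80/9)**2 = (46/9)**2 = 2116/81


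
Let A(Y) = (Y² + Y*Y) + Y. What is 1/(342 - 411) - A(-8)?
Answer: -8281/69 ≈ -120.01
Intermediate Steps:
A(Y) = Y + 2*Y² (A(Y) = (Y² + Y²) + Y = 2*Y² + Y = Y + 2*Y²)
1/(342 - 411) - A(-8) = 1/(342 - 411) - (-8)*(1 + 2*(-8)) = 1/(-69) - (-8)*(1 - 16) = -1/69 - (-8)*(-15) = -1/69 - 1*120 = -1/69 - 120 = -8281/69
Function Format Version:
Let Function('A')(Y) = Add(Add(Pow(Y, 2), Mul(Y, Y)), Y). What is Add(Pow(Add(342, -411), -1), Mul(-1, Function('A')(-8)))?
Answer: Rational(-8281, 69) ≈ -120.01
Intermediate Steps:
Function('A')(Y) = Add(Y, Mul(2, Pow(Y, 2))) (Function('A')(Y) = Add(Add(Pow(Y, 2), Pow(Y, 2)), Y) = Add(Mul(2, Pow(Y, 2)), Y) = Add(Y, Mul(2, Pow(Y, 2))))
Add(Pow(Add(342, -411), -1), Mul(-1, Function('A')(-8))) = Add(Pow(Add(342, -411), -1), Mul(-1, Mul(-8, Add(1, Mul(2, -8))))) = Add(Pow(-69, -1), Mul(-1, Mul(-8, Add(1, -16)))) = Add(Rational(-1, 69), Mul(-1, Mul(-8, -15))) = Add(Rational(-1, 69), Mul(-1, 120)) = Add(Rational(-1, 69), -120) = Rational(-8281, 69)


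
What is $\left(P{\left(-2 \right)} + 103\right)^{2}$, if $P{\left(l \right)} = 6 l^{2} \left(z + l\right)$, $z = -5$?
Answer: $4225$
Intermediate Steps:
$P{\left(l \right)} = 6 l^{2} \left(-5 + l\right)$
$\left(P{\left(-2 \right)} + 103\right)^{2} = \left(6 \left(-2\right)^{2} \left(-5 - 2\right) + 103\right)^{2} = \left(6 \cdot 4 \left(-7\right) + 103\right)^{2} = \left(-168 + 103\right)^{2} = \left(-65\right)^{2} = 4225$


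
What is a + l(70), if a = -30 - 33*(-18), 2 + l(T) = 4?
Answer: 566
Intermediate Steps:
l(T) = 2 (l(T) = -2 + 4 = 2)
a = 564 (a = -30 + 594 = 564)
a + l(70) = 564 + 2 = 566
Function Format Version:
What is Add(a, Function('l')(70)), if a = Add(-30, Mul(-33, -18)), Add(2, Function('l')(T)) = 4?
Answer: 566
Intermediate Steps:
Function('l')(T) = 2 (Function('l')(T) = Add(-2, 4) = 2)
a = 564 (a = Add(-30, 594) = 564)
Add(a, Function('l')(70)) = Add(564, 2) = 566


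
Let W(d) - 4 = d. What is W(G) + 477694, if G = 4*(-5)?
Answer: 477678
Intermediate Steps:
G = -20
W(d) = 4 + d
W(G) + 477694 = (4 - 20) + 477694 = -16 + 477694 = 477678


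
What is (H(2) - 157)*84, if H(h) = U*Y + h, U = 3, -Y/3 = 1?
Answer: -13776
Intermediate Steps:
Y = -3 (Y = -3*1 = -3)
H(h) = -9 + h (H(h) = 3*(-3) + h = -9 + h)
(H(2) - 157)*84 = ((-9 + 2) - 157)*84 = (-7 - 157)*84 = -164*84 = -13776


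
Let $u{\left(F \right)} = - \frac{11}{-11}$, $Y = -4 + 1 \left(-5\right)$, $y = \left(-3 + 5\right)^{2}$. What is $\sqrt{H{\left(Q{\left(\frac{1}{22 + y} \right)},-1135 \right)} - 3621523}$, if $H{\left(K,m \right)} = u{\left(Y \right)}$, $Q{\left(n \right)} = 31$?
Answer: $i \sqrt{3621522} \approx 1903.0 i$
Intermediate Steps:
$y = 4$ ($y = 2^{2} = 4$)
$Y = -9$ ($Y = -4 - 5 = -9$)
$u{\left(F \right)} = 1$ ($u{\left(F \right)} = \left(-11\right) \left(- \frac{1}{11}\right) = 1$)
$H{\left(K,m \right)} = 1$
$\sqrt{H{\left(Q{\left(\frac{1}{22 + y} \right)},-1135 \right)} - 3621523} = \sqrt{1 - 3621523} = \sqrt{-3621522} = i \sqrt{3621522}$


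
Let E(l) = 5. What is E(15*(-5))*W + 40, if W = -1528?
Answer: -7600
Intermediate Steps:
E(15*(-5))*W + 40 = 5*(-1528) + 40 = -7640 + 40 = -7600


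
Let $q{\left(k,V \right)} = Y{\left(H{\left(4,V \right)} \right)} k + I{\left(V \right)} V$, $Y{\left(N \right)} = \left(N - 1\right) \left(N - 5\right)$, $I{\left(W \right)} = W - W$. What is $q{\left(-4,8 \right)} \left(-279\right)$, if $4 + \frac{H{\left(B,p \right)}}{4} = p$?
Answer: $184140$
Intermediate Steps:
$H{\left(B,p \right)} = -16 + 4 p$
$I{\left(W \right)} = 0$
$Y{\left(N \right)} = \left(-1 + N\right) \left(-5 + N\right)$
$q{\left(k,V \right)} = k \left(101 + \left(-16 + 4 V\right)^{2} - 24 V\right)$ ($q{\left(k,V \right)} = \left(5 + \left(-16 + 4 V\right)^{2} - 6 \left(-16 + 4 V\right)\right) k + 0 V = \left(5 + \left(-16 + 4 V\right)^{2} - \left(-96 + 24 V\right)\right) k + 0 = \left(101 + \left(-16 + 4 V\right)^{2} - 24 V\right) k + 0 = k \left(101 + \left(-16 + 4 V\right)^{2} - 24 V\right) + 0 = k \left(101 + \left(-16 + 4 V\right)^{2} - 24 V\right)$)
$q{\left(-4,8 \right)} \left(-279\right) = - 4 \left(357 - 1216 + 16 \cdot 8^{2}\right) \left(-279\right) = - 4 \left(357 - 1216 + 16 \cdot 64\right) \left(-279\right) = - 4 \left(357 - 1216 + 1024\right) \left(-279\right) = \left(-4\right) 165 \left(-279\right) = \left(-660\right) \left(-279\right) = 184140$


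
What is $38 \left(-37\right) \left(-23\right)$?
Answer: $32338$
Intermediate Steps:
$38 \left(-37\right) \left(-23\right) = \left(-1406\right) \left(-23\right) = 32338$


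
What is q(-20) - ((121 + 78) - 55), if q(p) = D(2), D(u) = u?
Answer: -142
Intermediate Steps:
q(p) = 2
q(-20) - ((121 + 78) - 55) = 2 - ((121 + 78) - 55) = 2 - (199 - 55) = 2 - 1*144 = 2 - 144 = -142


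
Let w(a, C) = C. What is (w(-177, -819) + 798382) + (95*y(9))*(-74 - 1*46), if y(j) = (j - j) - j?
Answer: 900163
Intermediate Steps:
y(j) = -j (y(j) = 0 - j = -j)
(w(-177, -819) + 798382) + (95*y(9))*(-74 - 1*46) = (-819 + 798382) + (95*(-1*9))*(-74 - 1*46) = 797563 + (95*(-9))*(-74 - 46) = 797563 - 855*(-120) = 797563 + 102600 = 900163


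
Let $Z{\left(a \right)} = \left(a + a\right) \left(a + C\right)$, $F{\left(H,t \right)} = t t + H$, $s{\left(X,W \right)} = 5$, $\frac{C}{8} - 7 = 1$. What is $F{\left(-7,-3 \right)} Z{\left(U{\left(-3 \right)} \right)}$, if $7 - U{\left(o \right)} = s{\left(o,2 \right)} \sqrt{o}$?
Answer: $1688 - 1560 i \sqrt{3} \approx 1688.0 - 2702.0 i$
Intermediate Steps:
$C = 64$ ($C = 56 + 8 \cdot 1 = 56 + 8 = 64$)
$F{\left(H,t \right)} = H + t^{2}$ ($F{\left(H,t \right)} = t^{2} + H = H + t^{2}$)
$U{\left(o \right)} = 7 - 5 \sqrt{o}$
$Z{\left(a \right)} = 2 a \left(64 + a\right)$ ($Z{\left(a \right)} = \left(a + a\right) \left(a + 64\right) = 2 a \left(64 + a\right)$)
$F{\left(-7,-3 \right)} Z{\left(U{\left(-3 \right)} \right)} = \left(-7 + \left(-3\right)^{2}\right) 2 \left(7 - 5 \sqrt{-3}\right) \left(64 + \left(7 - 5 \sqrt{-3}\right)\right) = \left(-7 + 9\right) 2 \left(7 - 5 i \sqrt{3}\right) \left(64 + \left(7 - 5 i \sqrt{3}\right)\right) = 2 \cdot 2 \left(7 - 5 i \sqrt{3}\right) \left(64 + \left(7 - 5 i \sqrt{3}\right)\right) = 2 \cdot 2 \left(7 - 5 i \sqrt{3}\right) \left(71 - 5 i \sqrt{3}\right) = 4 \left(7 - 5 i \sqrt{3}\right) \left(71 - 5 i \sqrt{3}\right)$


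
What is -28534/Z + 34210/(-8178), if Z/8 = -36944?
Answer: -2469370717/604256064 ≈ -4.0866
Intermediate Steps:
Z = -295552 (Z = 8*(-36944) = -295552)
-28534/Z + 34210/(-8178) = -28534/(-295552) + 34210/(-8178) = -28534*(-1/295552) + 34210*(-1/8178) = 14267/147776 - 17105/4089 = -2469370717/604256064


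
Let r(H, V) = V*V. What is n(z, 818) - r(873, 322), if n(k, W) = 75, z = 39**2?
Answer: -103609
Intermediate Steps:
r(H, V) = V**2
z = 1521
n(z, 818) - r(873, 322) = 75 - 1*322**2 = 75 - 1*103684 = 75 - 103684 = -103609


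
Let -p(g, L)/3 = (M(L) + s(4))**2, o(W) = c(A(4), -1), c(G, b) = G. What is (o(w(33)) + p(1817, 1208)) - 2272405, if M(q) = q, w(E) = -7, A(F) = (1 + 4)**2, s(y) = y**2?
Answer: -6766908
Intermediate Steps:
A(F) = 25 (A(F) = 5**2 = 25)
o(W) = 25
p(g, L) = -3*(16 + L)**2 (p(g, L) = -3*(L + 4**2)**2 = -3*(L + 16)**2 = -3*(16 + L)**2)
(o(w(33)) + p(1817, 1208)) - 2272405 = (25 - 3*(16 + 1208)**2) - 2272405 = (25 - 3*1224**2) - 2272405 = (25 - 3*1498176) - 2272405 = (25 - 4494528) - 2272405 = -4494503 - 2272405 = -6766908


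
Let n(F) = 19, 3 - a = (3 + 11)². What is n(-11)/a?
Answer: -19/193 ≈ -0.098446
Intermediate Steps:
a = -193 (a = 3 - (3 + 11)² = 3 - 1*14² = 3 - 1*196 = 3 - 196 = -193)
n(-11)/a = 19/(-193) = 19*(-1/193) = -19/193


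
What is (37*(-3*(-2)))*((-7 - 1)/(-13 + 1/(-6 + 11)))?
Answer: 555/4 ≈ 138.75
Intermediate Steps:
(37*(-3*(-2)))*((-7 - 1)/(-13 + 1/(-6 + 11))) = (37*6)*(-8/(-13 + 1/5)) = 222*(-8/(-13 + ⅕)) = 222*(-8/(-64/5)) = 222*(-8*(-5/64)) = 222*(5/8) = 555/4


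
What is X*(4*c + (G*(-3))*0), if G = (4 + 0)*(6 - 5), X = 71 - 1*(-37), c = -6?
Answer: -2592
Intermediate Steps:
X = 108 (X = 71 + 37 = 108)
G = 4 (G = 4*1 = 4)
X*(4*c + (G*(-3))*0) = 108*(4*(-6) + (4*(-3))*0) = 108*(-24 - 12*0) = 108*(-24 + 0) = 108*(-24) = -2592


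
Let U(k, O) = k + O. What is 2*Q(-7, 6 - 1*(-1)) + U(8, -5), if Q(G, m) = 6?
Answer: 15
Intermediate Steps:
U(k, O) = O + k
2*Q(-7, 6 - 1*(-1)) + U(8, -5) = 2*6 + (-5 + 8) = 12 + 3 = 15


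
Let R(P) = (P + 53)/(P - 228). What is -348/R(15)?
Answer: 18531/17 ≈ 1090.1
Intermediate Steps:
R(P) = (53 + P)/(-228 + P)
-348/R(15) = -348*(-228 + 15)/(53 + 15) = -348/(68/(-213)) = -348/((-1/213*68)) = -348/(-68/213) = -348*(-213/68) = 18531/17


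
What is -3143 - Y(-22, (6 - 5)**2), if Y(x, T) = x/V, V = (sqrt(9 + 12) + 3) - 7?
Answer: -15627/5 + 22*sqrt(21)/5 ≈ -3105.2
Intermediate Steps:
V = -4 + sqrt(21) (V = (sqrt(21) + 3) - 7 = (3 + sqrt(21)) - 7 = -4 + sqrt(21) ≈ 0.58258)
Y(x, T) = x/(-4 + sqrt(21))
-3143 - Y(-22, (6 - 5)**2) = -3143 - ((4/5)*(-22) + (1/5)*(-22)*sqrt(21)) = -3143 - (-88/5 - 22*sqrt(21)/5) = -3143 + (88/5 + 22*sqrt(21)/5) = -15627/5 + 22*sqrt(21)/5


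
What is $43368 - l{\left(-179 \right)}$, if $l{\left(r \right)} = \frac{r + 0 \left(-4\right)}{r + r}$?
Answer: $\frac{86735}{2} \approx 43368.0$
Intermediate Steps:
$l{\left(r \right)} = \frac{1}{2}$ ($l{\left(r \right)} = \frac{r + 0}{2 r} = r \frac{1}{2 r} = \frac{1}{2}$)
$43368 - l{\left(-179 \right)} = 43368 - \frac{1}{2} = \frac{86735}{2}$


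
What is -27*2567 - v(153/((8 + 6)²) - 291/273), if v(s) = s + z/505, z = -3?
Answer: -89182287881/1286740 ≈ -69309.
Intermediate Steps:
v(s) = -3/505 + s (v(s) = s - 3/505 = -3/505 + s)
-27*2567 - v(153/((8 + 6)²) - 291/273) = -27*2567 - (-3/505 + (153/((8 + 6)²) - 291/273)) = -69309 - (-3/505 + (153/(14²) - 291*1/273)) = -69309 - (-3/505 + (153/196 - 97/91)) = -69309 - (-3/505 - 727/2548) = -69309 - 1*(-374779/1286740) = -69309 + 374779/1286740 = -89182287881/1286740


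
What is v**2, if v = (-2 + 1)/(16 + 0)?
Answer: 1/256 ≈ 0.0039063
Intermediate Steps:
v = -1/16 ≈ -0.062500
v**2 = (-1/16)**2 = 1/256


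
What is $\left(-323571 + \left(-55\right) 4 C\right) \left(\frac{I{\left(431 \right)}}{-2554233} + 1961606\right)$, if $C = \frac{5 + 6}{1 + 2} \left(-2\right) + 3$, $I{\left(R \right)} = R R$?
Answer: $- \frac{4849329308885927761}{7662699} \approx -6.3285 \cdot 10^{11}$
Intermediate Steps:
$I{\left(R \right)} = R^{2}$
$C = - \frac{13}{3}$ ($C = \frac{11}{3} \left(-2\right) + 3 = - \frac{22}{3} + 3 = - \frac{13}{3} \approx -4.3333$)
$\left(-323571 + \left(-55\right) 4 C\right) \left(\frac{I{\left(431 \right)}}{-2554233} + 1961606\right) = \left(-323571 + \left(-55\right) 4 \left(- \frac{13}{3}\right)\right) \left(\frac{431^{2}}{-2554233} + 1961606\right) = \left(-323571 - - \frac{2860}{3}\right) \left(185761 \left(- \frac{1}{2554233}\right) + 1961606\right) = \left(-323571 + \frac{2860}{3}\right) \left(- \frac{185761}{2554233} + 1961606\right) = \left(- \frac{967853}{3}\right) \frac{5010398592437}{2554233} = - \frac{4849329308885927761}{7662699}$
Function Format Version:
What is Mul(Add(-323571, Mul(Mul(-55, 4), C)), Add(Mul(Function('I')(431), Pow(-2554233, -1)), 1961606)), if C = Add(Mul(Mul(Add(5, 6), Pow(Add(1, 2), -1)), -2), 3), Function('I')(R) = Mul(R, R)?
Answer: Rational(-4849329308885927761, 7662699) ≈ -6.3285e+11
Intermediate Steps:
Function('I')(R) = Pow(R, 2)
C = Rational(-13, 3) (C = Add(Mul(Mul(11, Pow(3, -1)), -2), 3) = Add(Mul(Mul(11, Rational(1, 3)), -2), 3) = Add(Mul(Rational(11, 3), -2), 3) = Add(Rational(-22, 3), 3) = Rational(-13, 3) ≈ -4.3333)
Mul(Add(-323571, Mul(Mul(-55, 4), C)), Add(Mul(Function('I')(431), Pow(-2554233, -1)), 1961606)) = Mul(Add(-323571, Mul(Mul(-55, 4), Rational(-13, 3))), Add(Mul(Pow(431, 2), Pow(-2554233, -1)), 1961606)) = Mul(Add(-323571, Mul(-220, Rational(-13, 3))), Add(Mul(185761, Rational(-1, 2554233)), 1961606)) = Mul(Add(-323571, Rational(2860, 3)), Add(Rational(-185761, 2554233), 1961606)) = Mul(Rational(-967853, 3), Rational(5010398592437, 2554233)) = Rational(-4849329308885927761, 7662699)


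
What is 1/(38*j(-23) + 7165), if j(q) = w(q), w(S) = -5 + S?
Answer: 1/6101 ≈ 0.00016391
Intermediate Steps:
j(q) = -5 + q
1/(38*j(-23) + 7165) = 1/(38*(-5 - 23) + 7165) = 1/(38*(-28) + 7165) = 1/(-1064 + 7165) = 1/6101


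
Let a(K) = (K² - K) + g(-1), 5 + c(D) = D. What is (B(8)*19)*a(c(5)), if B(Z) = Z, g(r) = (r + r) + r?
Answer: -456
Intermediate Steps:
c(D) = -5 + D
g(r) = 3*r (g(r) = 2*r + r = 3*r)
a(K) = -3 + K² - K (a(K) = (K² - K) + 3*(-1) = (K² - K) - 3 = -3 + K² - K)
(B(8)*19)*a(c(5)) = (8*19)*(-3 + (-5 + 5)² - (-5 + 5)) = 152*(-3 + 0² - 1*0) = 152*(-3 + 0 + 0) = 152*(-3) = -456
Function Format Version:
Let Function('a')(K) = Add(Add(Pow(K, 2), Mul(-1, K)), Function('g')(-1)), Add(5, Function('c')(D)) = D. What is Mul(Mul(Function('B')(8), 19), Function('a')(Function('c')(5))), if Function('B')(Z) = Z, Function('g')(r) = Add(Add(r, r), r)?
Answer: -456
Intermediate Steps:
Function('c')(D) = Add(-5, D)
Function('g')(r) = Mul(3, r) (Function('g')(r) = Add(Mul(2, r), r) = Mul(3, r))
Function('a')(K) = Add(-3, Pow(K, 2), Mul(-1, K)) (Function('a')(K) = Add(Add(Pow(K, 2), Mul(-1, K)), Mul(3, -1)) = Add(Add(Pow(K, 2), Mul(-1, K)), -3) = Add(-3, Pow(K, 2), Mul(-1, K)))
Mul(Mul(Function('B')(8), 19), Function('a')(Function('c')(5))) = Mul(Mul(8, 19), Add(-3, Pow(Add(-5, 5), 2), Mul(-1, Add(-5, 5)))) = Mul(152, Add(-3, Pow(0, 2), Mul(-1, 0))) = Mul(152, Add(-3, 0, 0)) = Mul(152, -3) = -456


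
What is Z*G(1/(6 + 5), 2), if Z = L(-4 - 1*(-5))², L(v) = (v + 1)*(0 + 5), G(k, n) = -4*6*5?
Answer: -12000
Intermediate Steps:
G(k, n) = -120 (G(k, n) = -24*5 = -120)
L(v) = 5 + 5*v (L(v) = (1 + v)*5 = 5 + 5*v)
Z = 100 (Z = (5 + 5*(-4 - 1*(-5)))² = (5 + 5*(-4 + 5))² = (5 + 5*1)² = (5 + 5)² = 10² = 100)
Z*G(1/(6 + 5), 2) = 100*(-120) = -12000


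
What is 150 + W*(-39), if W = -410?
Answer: 16140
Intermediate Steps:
150 + W*(-39) = 150 - 410*(-39) = 150 + 15990 = 16140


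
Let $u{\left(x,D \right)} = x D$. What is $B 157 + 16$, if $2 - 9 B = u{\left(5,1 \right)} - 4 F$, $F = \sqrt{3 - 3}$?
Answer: $- \frac{109}{3} \approx -36.333$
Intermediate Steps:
$F = 0$ ($F = \sqrt{0} = 0$)
$u{\left(x,D \right)} = D x$
$B = - \frac{1}{3}$ ($B = \frac{2}{9} - \frac{1 \cdot 5 - 0}{9} = \frac{2}{9} - \frac{5 + 0}{9} = \frac{2}{9} - \frac{5}{9} = - \frac{1}{3} \approx -0.33333$)
$B 157 + 16 = \left(- \frac{1}{3}\right) 157 + 16 = - \frac{157}{3} + 16 = - \frac{109}{3}$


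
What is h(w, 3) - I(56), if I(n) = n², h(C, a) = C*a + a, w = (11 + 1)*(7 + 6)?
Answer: -2665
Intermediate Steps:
w = 156 (w = 12*13 = 156)
h(C, a) = a + C*a
h(w, 3) - I(56) = 3*(1 + 156) - 1*56² = 3*157 - 1*3136 = 471 - 3136 = -2665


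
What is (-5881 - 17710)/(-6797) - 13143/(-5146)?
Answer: 210732257/34977362 ≈ 6.0248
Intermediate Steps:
(-5881 - 17710)/(-6797) - 13143/(-5146) = -23591*(-1/6797) - 13143*(-1/5146) = 23591/6797 + 13143/5146 = 210732257/34977362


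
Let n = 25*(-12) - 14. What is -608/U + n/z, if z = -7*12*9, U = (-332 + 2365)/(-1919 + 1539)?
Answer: 4613279/40446 ≈ 114.06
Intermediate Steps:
U = -107/20 (U = 2033/(-380) = 2033*(-1/380) = -107/20 ≈ -5.3500)
z = -756 (z = -84*9 = -756)
n = -314 (n = -300 - 14 = -314)
-608/U + n/z = -608/(-107/20) - 314/(-756) = -608*(-20/107) - 314*(-1/756) = 12160/107 + 157/378 = 4613279/40446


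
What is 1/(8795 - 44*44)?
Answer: 1/6859 ≈ 0.00014579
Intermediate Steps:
1/(8795 - 44*44) = 1/(8795 - 1936) = 1/6859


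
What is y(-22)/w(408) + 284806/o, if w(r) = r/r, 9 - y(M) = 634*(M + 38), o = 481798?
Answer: -2441368962/240899 ≈ -10134.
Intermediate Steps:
y(M) = -24083 - 634*M (y(M) = 9 - 634*(M + 38) = 9 - 634*(38 + M) = 9 - (24092 + 634*M) = 9 + (-24092 - 634*M) = -24083 - 634*M)
w(r) = 1
y(-22)/w(408) + 284806/o = (-24083 - 634*(-22))/1 + 284806/481798 = (-24083 + 13948)*1 + 284806*(1/481798) = -10135*1 + 142403/240899 = -10135 + 142403/240899 = -2441368962/240899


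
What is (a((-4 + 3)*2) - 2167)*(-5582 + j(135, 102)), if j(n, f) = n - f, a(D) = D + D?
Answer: 12046879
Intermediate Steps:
a(D) = 2*D
(a((-4 + 3)*2) - 2167)*(-5582 + j(135, 102)) = (2*((-4 + 3)*2) - 2167)*(-5582 + (135 - 1*102)) = (2*(-1*2) - 2167)*(-5582 + (135 - 102)) = (2*(-2) - 2167)*(-5582 + 33) = (-4 - 2167)*(-5549) = -2171*(-5549) = 12046879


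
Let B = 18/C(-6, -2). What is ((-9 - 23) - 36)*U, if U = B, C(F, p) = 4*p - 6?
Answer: 612/7 ≈ 87.429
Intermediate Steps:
C(F, p) = -6 + 4*p
B = -9/7 (B = 18/(-6 + 4*(-2)) = 18/(-6 - 8) = 18/(-14) = 18*(-1/14) = -9/7 ≈ -1.2857)
U = -9/7 ≈ -1.2857
((-9 - 23) - 36)*U = ((-9 - 23) - 36)*(-9/7) = (-32 - 36)*(-9/7) = -68*(-9/7) = 612/7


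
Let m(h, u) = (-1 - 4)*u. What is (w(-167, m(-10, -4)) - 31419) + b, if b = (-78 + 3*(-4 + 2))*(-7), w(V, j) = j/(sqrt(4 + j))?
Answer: -30831 + 5*sqrt(6)/3 ≈ -30827.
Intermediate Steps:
m(h, u) = -5*u
w(V, j) = j/sqrt(4 + j)
b = 588 (b = (-78 + 3*(-2))*(-7) = (-78 - 6)*(-7) = -84*(-7) = 588)
(w(-167, m(-10, -4)) - 31419) + b = ((-5*(-4))/sqrt(4 - 5*(-4)) - 31419) + 588 = (20/sqrt(4 + 20) - 31419) + 588 = (20/sqrt(24) - 31419) + 588 = (20*(sqrt(6)/12) - 31419) + 588 = (5*sqrt(6)/3 - 31419) + 588 = (-31419 + 5*sqrt(6)/3) + 588 = -30831 + 5*sqrt(6)/3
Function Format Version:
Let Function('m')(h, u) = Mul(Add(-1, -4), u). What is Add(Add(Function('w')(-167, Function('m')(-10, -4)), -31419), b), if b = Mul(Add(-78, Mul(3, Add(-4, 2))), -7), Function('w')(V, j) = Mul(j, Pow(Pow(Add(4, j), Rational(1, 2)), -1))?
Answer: Add(-30831, Mul(Rational(5, 3), Pow(6, Rational(1, 2)))) ≈ -30827.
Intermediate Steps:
Function('m')(h, u) = Mul(-5, u)
Function('w')(V, j) = Mul(j, Pow(Add(4, j), Rational(-1, 2)))
b = 588 (b = Mul(Add(-78, Mul(3, -2)), -7) = Mul(Add(-78, -6), -7) = Mul(-84, -7) = 588)
Add(Add(Function('w')(-167, Function('m')(-10, -4)), -31419), b) = Add(Add(Mul(Mul(-5, -4), Pow(Add(4, Mul(-5, -4)), Rational(-1, 2))), -31419), 588) = Add(Add(Mul(20, Pow(Add(4, 20), Rational(-1, 2))), -31419), 588) = Add(Add(Mul(20, Pow(24, Rational(-1, 2))), -31419), 588) = Add(Add(Mul(20, Mul(Rational(1, 12), Pow(6, Rational(1, 2)))), -31419), 588) = Add(Add(Mul(Rational(5, 3), Pow(6, Rational(1, 2))), -31419), 588) = Add(Add(-31419, Mul(Rational(5, 3), Pow(6, Rational(1, 2)))), 588) = Add(-30831, Mul(Rational(5, 3), Pow(6, Rational(1, 2))))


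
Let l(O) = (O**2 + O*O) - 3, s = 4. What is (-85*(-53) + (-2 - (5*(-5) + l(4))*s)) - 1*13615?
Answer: -9128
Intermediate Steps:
l(O) = -3 + 2*O**2 (l(O) = (O**2 + O**2) - 3 = 2*O**2 - 3 = -3 + 2*O**2)
(-85*(-53) + (-2 - (5*(-5) + l(4))*s)) - 1*13615 = (-85*(-53) + (-2 - (5*(-5) + (-3 + 2*4**2))*4)) - 1*13615 = (4505 + (-2 - (-25 + (-3 + 2*16))*4)) - 13615 = (4505 + (-2 - (-25 + (-3 + 32))*4)) - 13615 = (4505 + (-2 - (-25 + 29)*4)) - 13615 = (4505 + (-2 - 4*4)) - 13615 = (4505 + (-2 - 1*16)) - 13615 = (4505 + (-2 - 16)) - 13615 = (4505 - 18) - 13615 = 4487 - 13615 = -9128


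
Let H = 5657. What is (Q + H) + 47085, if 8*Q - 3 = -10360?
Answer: 411579/8 ≈ 51447.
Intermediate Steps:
Q = -10357/8 (Q = 3/8 + (⅛)*(-10360) = 3/8 - 1295 = -10357/8 ≈ -1294.6)
(Q + H) + 47085 = (-10357/8 + 5657) + 47085 = 34899/8 + 47085 = 411579/8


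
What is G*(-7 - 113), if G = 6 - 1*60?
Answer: 6480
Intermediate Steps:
G = -54 (G = 6 - 60 = -54)
G*(-7 - 113) = -54*(-7 - 113) = -54*(-120) = 6480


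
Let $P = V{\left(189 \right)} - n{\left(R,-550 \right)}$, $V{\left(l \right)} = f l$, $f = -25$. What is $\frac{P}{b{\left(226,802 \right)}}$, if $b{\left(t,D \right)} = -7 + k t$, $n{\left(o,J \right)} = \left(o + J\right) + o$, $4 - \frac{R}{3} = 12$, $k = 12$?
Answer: $- \frac{4127}{2705} \approx -1.5257$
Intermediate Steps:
$R = -24$ ($R = 12 - 36 = -24$)
$n{\left(o,J \right)} = J + 2 o$ ($n{\left(o,J \right)} = \left(J + o\right) + o = J + 2 o$)
$V{\left(l \right)} = - 25 l$
$P = -4127$ ($P = \left(-25\right) 189 - \left(-550 + 2 \left(-24\right)\right) = -4725 - \left(-550 - 48\right) = -4725 - -598 = -4725 + 598 = -4127$)
$b{\left(t,D \right)} = -7 + 12 t$
$\frac{P}{b{\left(226,802 \right)}} = - \frac{4127}{-7 + 12 \cdot 226} = - \frac{4127}{-7 + 2712} = - \frac{4127}{2705}$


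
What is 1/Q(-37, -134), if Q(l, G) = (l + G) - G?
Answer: -1/37 ≈ -0.027027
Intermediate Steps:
Q(l, G) = l (Q(l, G) = (G + l) - G = l)
1/Q(-37, -134) = 1/(-37) = -1/37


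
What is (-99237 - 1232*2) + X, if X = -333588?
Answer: -435289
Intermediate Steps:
(-99237 - 1232*2) + X = (-99237 - 1232*2) - 333588 = (-99237 - 2464) - 333588 = -101701 - 333588 = -435289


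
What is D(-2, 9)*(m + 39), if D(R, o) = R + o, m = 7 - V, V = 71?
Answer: -175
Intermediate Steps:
m = -64 (m = 7 - 1*71 = 7 - 71 = -64)
D(-2, 9)*(m + 39) = (-2 + 9)*(-64 + 39) = 7*(-25) = -175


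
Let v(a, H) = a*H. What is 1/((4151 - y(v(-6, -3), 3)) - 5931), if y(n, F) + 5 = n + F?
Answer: -1/1796 ≈ -0.00055679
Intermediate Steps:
v(a, H) = H*a
y(n, F) = -5 + F + n (y(n, F) = -5 + (n + F) = -5 + (F + n) = -5 + F + n)
1/((4151 - y(v(-6, -3), 3)) - 5931) = 1/((4151 - (-5 + 3 - 3*(-6))) - 5931) = 1/((4151 - (-5 + 3 + 18)) - 5931) = 1/((4151 - 1*16) - 5931) = 1/((4151 - 16) - 5931) = 1/(4135 - 5931) = 1/(-1796) = -1/1796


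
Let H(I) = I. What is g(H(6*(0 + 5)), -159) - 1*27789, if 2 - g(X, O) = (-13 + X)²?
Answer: -28076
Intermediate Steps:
g(X, O) = 2 - (-13 + X)²
g(H(6*(0 + 5)), -159) - 1*27789 = (2 - (-13 + 6*(0 + 5))²) - 1*27789 = (2 - (-13 + 6*5)²) - 27789 = (2 - (-13 + 30)²) - 27789 = (2 - 1*17²) - 27789 = (2 - 1*289) - 27789 = (2 - 289) - 27789 = -287 - 27789 = -28076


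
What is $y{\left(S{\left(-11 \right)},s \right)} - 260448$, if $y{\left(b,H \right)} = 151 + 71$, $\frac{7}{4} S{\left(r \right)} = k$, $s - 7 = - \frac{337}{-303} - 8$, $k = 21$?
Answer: $-260226$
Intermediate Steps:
$s = \frac{34}{303}$ ($s = 7 - \left(8 + \frac{337}{-303}\right) = 7 - \frac{2087}{303} = \frac{34}{303} \approx 0.11221$)
$S{\left(r \right)} = 12$ ($S{\left(r \right)} = \frac{4}{7} \cdot 21 = 12$)
$y{\left(b,H \right)} = 222$
$y{\left(S{\left(-11 \right)},s \right)} - 260448 = 222 - 260448 = -260226$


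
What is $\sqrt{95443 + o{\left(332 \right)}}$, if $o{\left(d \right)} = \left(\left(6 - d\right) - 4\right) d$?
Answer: $i \sqrt{14117} \approx 118.81 i$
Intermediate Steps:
$o{\left(d \right)} = d \left(2 - d\right)$ ($o{\left(d \right)} = \left(2 - d\right) d = d \left(2 - d\right)$)
$\sqrt{95443 + o{\left(332 \right)}} = \sqrt{95443 + 332 \left(2 - 332\right)} = \sqrt{95443 + 332 \left(-330\right)} = \sqrt{95443 - 109560} = \sqrt{-14117} = i \sqrt{14117}$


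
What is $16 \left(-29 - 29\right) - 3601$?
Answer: $-4529$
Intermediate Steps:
$16 \left(-29 - 29\right) - 3601 = 16 \left(-58\right) - 3601 = -928 - 3601 = -4529$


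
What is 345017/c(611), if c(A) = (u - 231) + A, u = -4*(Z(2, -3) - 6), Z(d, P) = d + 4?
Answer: 345017/380 ≈ 907.94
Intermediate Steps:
Z(d, P) = 4 + d
u = 0 (u = -4*((4 + 2) - 6) = -4*(6 - 6) = -4*0 = 0)
c(A) = -231 + A (c(A) = (0 - 231) + A = -231 + A)
345017/c(611) = 345017/(-231 + 611) = 345017/380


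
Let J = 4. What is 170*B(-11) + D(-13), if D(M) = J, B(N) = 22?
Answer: 3744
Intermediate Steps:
D(M) = 4
170*B(-11) + D(-13) = 170*22 + 4 = 3740 + 4 = 3744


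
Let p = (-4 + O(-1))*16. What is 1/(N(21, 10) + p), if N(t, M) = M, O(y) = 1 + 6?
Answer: 1/58 ≈ 0.017241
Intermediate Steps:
O(y) = 7
p = 48 (p = (-4 + 7)*16 = 3*16 = 48)
1/(N(21, 10) + p) = 1/(10 + 48) = 1/58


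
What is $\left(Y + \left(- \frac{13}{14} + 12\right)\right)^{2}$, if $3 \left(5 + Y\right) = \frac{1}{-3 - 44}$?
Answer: $\frac{143304841}{3896676} \approx 36.776$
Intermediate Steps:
$Y = - \frac{706}{141}$ ($Y = -5 + \frac{1}{3 \left(-3 - 44\right)} = -5 + \frac{1}{3 \left(-47\right)} = -5 + \frac{1}{3} \left(- \frac{1}{47}\right) = -5 - \frac{1}{141} = - \frac{706}{141} \approx -5.0071$)
$\left(Y + \left(- \frac{13}{14} + 12\right)\right)^{2} = \left(- \frac{706}{141} + \left(- \frac{13}{14} + 12\right)\right)^{2} = \left(- \frac{706}{141} + \frac{155}{14}\right)^{2} = \left(\frac{11971}{1974}\right)^{2} = \frac{143304841}{3896676}$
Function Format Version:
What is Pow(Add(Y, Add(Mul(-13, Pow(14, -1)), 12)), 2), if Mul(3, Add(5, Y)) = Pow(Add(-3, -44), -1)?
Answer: Rational(143304841, 3896676) ≈ 36.776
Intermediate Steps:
Y = Rational(-706, 141) (Y = Add(-5, Mul(Rational(1, 3), Pow(Add(-3, -44), -1))) = Add(-5, Mul(Rational(1, 3), Pow(-47, -1))) = Add(-5, Mul(Rational(1, 3), Rational(-1, 47))) = Add(-5, Rational(-1, 141)) = Rational(-706, 141) ≈ -5.0071)
Pow(Add(Y, Add(Mul(-13, Pow(14, -1)), 12)), 2) = Pow(Add(Rational(-706, 141), Add(Mul(-13, Pow(14, -1)), 12)), 2) = Pow(Add(Rational(-706, 141), Add(Mul(-13, Rational(1, 14)), 12)), 2) = Pow(Add(Rational(-706, 141), Add(Rational(-13, 14), 12)), 2) = Pow(Add(Rational(-706, 141), Rational(155, 14)), 2) = Pow(Rational(11971, 1974), 2) = Rational(143304841, 3896676)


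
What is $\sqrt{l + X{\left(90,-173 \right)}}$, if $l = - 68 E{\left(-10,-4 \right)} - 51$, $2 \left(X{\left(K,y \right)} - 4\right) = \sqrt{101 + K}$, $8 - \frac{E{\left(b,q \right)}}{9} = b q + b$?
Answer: $\frac{\sqrt{53668 + 2 \sqrt{191}}}{2} \approx 115.86$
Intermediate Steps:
$E{\left(b,q \right)} = 72 - 9 b - 9 b q$ ($E{\left(b,q \right)} = 72 - 9 \left(b q + b\right) = 72 - 9 \left(b + b q\right) = 72 - \left(9 b + 9 b q\right) = 72 - 9 b - 9 b q$)
$X{\left(K,y \right)} = 4 + \frac{\sqrt{101 + K}}{2}$
$l = 13413$ ($l = - 68 \left(72 - -90 - \left(-90\right) \left(-4\right)\right) - 51 = - 68 \left(72 + 90 - 360\right) - 51 = \left(-68\right) \left(-198\right) - 51 = 13464 - 51 = 13413$)
$\sqrt{l + X{\left(90,-173 \right)}} = \sqrt{13413 + \left(4 + \frac{\sqrt{101 + 90}}{2}\right)} = \sqrt{13413 + \left(4 + \frac{\sqrt{191}}{2}\right)} = \sqrt{13417 + \frac{\sqrt{191}}{2}}$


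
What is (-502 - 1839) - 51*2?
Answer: -2443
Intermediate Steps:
(-502 - 1839) - 51*2 = -2341 - 102 = -2443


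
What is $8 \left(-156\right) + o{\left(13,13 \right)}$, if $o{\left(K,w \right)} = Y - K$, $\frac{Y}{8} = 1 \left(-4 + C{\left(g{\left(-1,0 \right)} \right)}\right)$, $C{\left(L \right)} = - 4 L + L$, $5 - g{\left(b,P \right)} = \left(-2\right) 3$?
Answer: $-1557$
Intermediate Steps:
$g{\left(b,P \right)} = 11$ ($g{\left(b,P \right)} = 5 - \left(-2\right) 3 = 5 - -6 = 5 + 6 = 11$)
$C{\left(L \right)} = - 3 L$
$Y = -296$ ($Y = 8 \cdot 1 \left(-4 - 33\right) = 8 \cdot 1 \left(-37\right) = 8 \left(-37\right) = -296$)
$o{\left(K,w \right)} = -296 - K$
$8 \left(-156\right) + o{\left(13,13 \right)} = 8 \left(-156\right) - 309 = -1248 - 309 = -1557$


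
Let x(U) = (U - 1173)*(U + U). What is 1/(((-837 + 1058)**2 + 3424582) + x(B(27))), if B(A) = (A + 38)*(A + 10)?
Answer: 1/9399343 ≈ 1.0639e-7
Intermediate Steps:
B(A) = (10 + A)*(38 + A) (B(A) = (38 + A)*(10 + A) = (10 + A)*(38 + A))
x(U) = 2*U*(-1173 + U) (x(U) = (-1173 + U)*(2*U) = 2*U*(-1173 + U))
1/(((-837 + 1058)**2 + 3424582) + x(B(27))) = 1/(((-837 + 1058)**2 + 3424582) + 2*(380 + 27**2 + 48*27)*(-1173 + (380 + 27**2 + 48*27))) = 1/((221**2 + 3424582) + 2*(380 + 729 + 1296)*(-1173 + (380 + 729 + 1296))) = 1/((48841 + 3424582) + 2*2405*(-1173 + 2405)) = 1/(3473423 + 2*2405*1232) = 1/(3473423 + 5925920) = 1/9399343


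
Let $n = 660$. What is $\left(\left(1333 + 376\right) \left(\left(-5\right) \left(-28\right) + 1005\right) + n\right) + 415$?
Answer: $1957880$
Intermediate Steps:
$\left(\left(1333 + 376\right) \left(\left(-5\right) \left(-28\right) + 1005\right) + n\right) + 415 = \left(\left(1333 + 376\right) \left(\left(-5\right) \left(-28\right) + 1005\right) + 660\right) + 415 = \left(1709 \left(140 + 1005\right) + 660\right) + 415 = \left(1709 \cdot 1145 + 660\right) + 415 = \left(1956805 + 660\right) + 415 = 1957465 + 415 = 1957880$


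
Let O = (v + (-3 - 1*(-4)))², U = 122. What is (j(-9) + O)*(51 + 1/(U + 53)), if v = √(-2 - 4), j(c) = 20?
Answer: 26778/35 + 17852*I*√6/175 ≈ 765.09 + 249.88*I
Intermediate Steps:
v = I*√6 (v = √(-6) = I*√6 ≈ 2.4495*I)
O = (1 + I*√6)² (O = (I*√6 + (-3 - 1*(-4)))² = (I*√6 + (-3 + 4))² = (I*√6 + 1)² = (1 + I*√6)² ≈ -5.0 + 4.899*I)
(j(-9) + O)*(51 + 1/(U + 53)) = (20 + (1 + I*√6)²)*(51 + 1/(122 + 53)) = (20 + (1 + I*√6)²)*(51 + 1/175) = (20 + (1 + I*√6)²)*(8926/175) = 35704/35 + 8926*(1 + I*√6)²/175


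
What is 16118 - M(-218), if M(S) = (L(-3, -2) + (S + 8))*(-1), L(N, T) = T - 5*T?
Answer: 15916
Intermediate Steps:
L(N, T) = -4*T
M(S) = -16 - S (M(S) = (-4*(-2) + (S + 8))*(-1) = (8 + (8 + S))*(-1) = (16 + S)*(-1) = -16 - S)
16118 - M(-218) = 16118 - (-16 - 1*(-218)) = 16118 - (-16 + 218) = 16118 - 1*202 = 16118 - 202 = 15916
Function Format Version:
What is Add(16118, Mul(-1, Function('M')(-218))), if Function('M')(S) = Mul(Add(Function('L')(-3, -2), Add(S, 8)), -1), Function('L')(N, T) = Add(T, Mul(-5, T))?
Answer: 15916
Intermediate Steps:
Function('L')(N, T) = Mul(-4, T)
Function('M')(S) = Add(-16, Mul(-1, S)) (Function('M')(S) = Mul(Add(Mul(-4, -2), Add(S, 8)), -1) = Mul(Add(8, Add(8, S)), -1) = Mul(Add(16, S), -1) = Add(-16, Mul(-1, S)))
Add(16118, Mul(-1, Function('M')(-218))) = Add(16118, Mul(-1, Add(-16, Mul(-1, -218)))) = Add(16118, Mul(-1, Add(-16, 218))) = Add(16118, Mul(-1, 202)) = Add(16118, -202) = 15916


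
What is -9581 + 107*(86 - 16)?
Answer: -2091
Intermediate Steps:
-9581 + 107*(86 - 16) = -9581 + 107*70 = -9581 + 7490 = -2091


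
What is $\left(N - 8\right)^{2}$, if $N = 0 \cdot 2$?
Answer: $64$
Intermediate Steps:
$N = 0$
$\left(N - 8\right)^{2} = \left(0 - 8\right)^{2} = \left(-8\right)^{2} = 64$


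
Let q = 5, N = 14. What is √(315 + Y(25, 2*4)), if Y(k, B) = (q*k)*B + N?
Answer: √1329 ≈ 36.455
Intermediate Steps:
Y(k, B) = 14 + 5*B*k (Y(k, B) = (5*k)*B + 14 = 5*B*k + 14 = 14 + 5*B*k)
√(315 + Y(25, 2*4)) = √(315 + (14 + 5*(2*4)*25)) = √(315 + (14 + 5*8*25)) = √(315 + (14 + 1000)) = √(315 + 1014) = √1329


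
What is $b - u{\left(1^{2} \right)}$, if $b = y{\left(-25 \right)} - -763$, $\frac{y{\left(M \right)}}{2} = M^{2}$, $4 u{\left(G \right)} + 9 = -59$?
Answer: $2030$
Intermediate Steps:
$u{\left(G \right)} = -17$ ($u{\left(G \right)} = - \frac{9}{4} + \frac{1}{4} \left(-59\right) = - \frac{9}{4} - \frac{59}{4} = -17$)
$y{\left(M \right)} = 2 M^{2}$
$b = 2013$ ($b = 2 \left(-25\right)^{2} - -763 = 2 \cdot 625 + 763 = 1250 + 763 = 2013$)
$b - u{\left(1^{2} \right)} = 2013 - -17 = 2013 + 17 = 2030$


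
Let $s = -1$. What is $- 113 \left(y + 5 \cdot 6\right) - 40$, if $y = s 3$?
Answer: $-3091$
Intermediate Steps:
$y = -3$ ($y = \left(-1\right) 3 = -3$)
$- 113 \left(y + 5 \cdot 6\right) - 40 = - 113 \left(-3 + 5 \cdot 6\right) - 40 = - 113 \left(-3 + 30\right) - 40 = \left(-113\right) 27 - 40 = -3051 - 40 = -3091$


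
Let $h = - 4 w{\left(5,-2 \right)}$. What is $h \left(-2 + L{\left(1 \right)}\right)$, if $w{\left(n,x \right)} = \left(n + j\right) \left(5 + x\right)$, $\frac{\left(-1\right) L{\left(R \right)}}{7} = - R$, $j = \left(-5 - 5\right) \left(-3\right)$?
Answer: $-2100$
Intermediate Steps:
$j = 30$ ($j = \left(-10\right) \left(-3\right) = 30$)
$L{\left(R \right)} = 7 R$ ($L{\left(R \right)} = - 7 \left(- R\right) = 7 R$)
$w{\left(n,x \right)} = \left(5 + x\right) \left(30 + n\right)$ ($w{\left(n,x \right)} = \left(n + 30\right) \left(5 + x\right) = \left(30 + n\right) \left(5 + x\right) = \left(5 + x\right) \left(30 + n\right)$)
$h = -420$ ($h = - 4 \left(150 + 5 \cdot 5 + 30 \left(-2\right) + 5 \left(-2\right)\right) = - 4 \left(150 + 25 - 60 - 10\right) = \left(-4\right) 105 = -420$)
$h \left(-2 + L{\left(1 \right)}\right) = - 420 \left(-2 + 7 \cdot 1\right) = - 420 \left(-2 + 7\right) = \left(-420\right) 5 = -2100$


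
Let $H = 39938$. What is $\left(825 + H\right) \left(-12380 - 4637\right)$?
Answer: $-693663971$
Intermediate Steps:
$\left(825 + H\right) \left(-12380 - 4637\right) = \left(825 + 39938\right) \left(-12380 - 4637\right) = 40763 \left(-17017\right) = -693663971$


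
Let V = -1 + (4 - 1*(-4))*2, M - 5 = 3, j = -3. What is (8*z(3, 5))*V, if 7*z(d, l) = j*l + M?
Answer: -120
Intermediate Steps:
M = 8 (M = 5 + 3 = 8)
z(d, l) = 8/7 - 3*l/7 (z(d, l) = (-3*l + 8)/7 = (8 - 3*l)/7 = 8/7 - 3*l/7)
V = 15 (V = -1 + (4 + 4)*2 = -1 + 8*2 = -1 + 16 = 15)
(8*z(3, 5))*V = (8*(8/7 - 3/7*5))*15 = (8*(8/7 - 15/7))*15 = (8*(-1))*15 = -8*15 = -120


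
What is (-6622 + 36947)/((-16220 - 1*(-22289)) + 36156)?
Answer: 1213/1689 ≈ 0.71818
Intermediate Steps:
(-6622 + 36947)/((-16220 - 1*(-22289)) + 36156) = 30325/((-16220 + 22289) + 36156) = 30325/(6069 + 36156) = 30325/42225 = 30325*(1/42225) = 1213/1689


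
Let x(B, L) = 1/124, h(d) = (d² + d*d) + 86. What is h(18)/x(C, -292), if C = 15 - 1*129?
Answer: 91016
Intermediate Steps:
h(d) = 86 + 2*d² (h(d) = (d² + d²) + 86 = 2*d² + 86 = 86 + 2*d²)
C = -114 (C = 15 - 129 = -114)
x(B, L) = 1/124
h(18)/x(C, -292) = (86 + 2*18²)/(1/124) = (86 + 2*324)*124 = (86 + 648)*124 = 734*124 = 91016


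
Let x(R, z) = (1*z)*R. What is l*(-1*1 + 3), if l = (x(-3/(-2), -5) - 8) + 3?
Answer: -25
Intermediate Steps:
x(R, z) = R*z (x(R, z) = z*R = R*z)
l = -25/2 (l = (-3/(-2)*(-5) - 8) + 3 = (-3*(-1/2)*(-5) - 8) + 3 = ((3/2)*(-5) - 8) + 3 = (-15/2 - 8) + 3 = -31/2 + 3 = -25/2 ≈ -12.500)
l*(-1*1 + 3) = -25*(-1*1 + 3)/2 = -25*(-1 + 3)/2 = -25/2*2 = -25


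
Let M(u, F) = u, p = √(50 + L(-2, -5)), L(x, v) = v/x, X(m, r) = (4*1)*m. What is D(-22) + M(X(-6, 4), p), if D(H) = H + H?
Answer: -68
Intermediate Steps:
X(m, r) = 4*m
D(H) = 2*H
p = √210/2 (p = √(50 - 5/(-2)) = √(50 - 5*(-½)) = √(50 + 5/2) = √(105/2) = √210/2 ≈ 7.2457)
D(-22) + M(X(-6, 4), p) = 2*(-22) + 4*(-6) = -44 - 24 = -68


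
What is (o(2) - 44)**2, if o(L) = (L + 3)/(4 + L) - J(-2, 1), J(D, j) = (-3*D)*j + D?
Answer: 80089/36 ≈ 2224.7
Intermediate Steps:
J(D, j) = D - 3*D*j (J(D, j) = -3*D*j + D = D - 3*D*j)
o(L) = -4 + (3 + L)/(4 + L) (o(L) = (L + 3)/(4 + L) - (-2)*(1 - 3*1) = (3 + L)/(4 + L) - (-2)*(1 - 3) = (3 + L)/(4 + L) - (-2)*(-2) = (3 + L)/(4 + L) - 1*4 = (3 + L)/(4 + L) - 4 = -4 + (3 + L)/(4 + L))
(o(2) - 44)**2 = ((-13 - 3*2)/(4 + 2) - 44)**2 = ((-13 - 6)/6 - 44)**2 = ((1/6)*(-19) - 44)**2 = (-19/6 - 44)**2 = (-283/6)**2 = 80089/36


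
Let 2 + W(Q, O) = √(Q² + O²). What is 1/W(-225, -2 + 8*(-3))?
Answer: 2/51297 + 29*√61/51297 ≈ 0.0044544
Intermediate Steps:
W(Q, O) = -2 + √(O² + Q²) (W(Q, O) = -2 + √(Q² + O²) = -2 + √(O² + Q²))
1/W(-225, -2 + 8*(-3)) = 1/(-2 + √((-2 + 8*(-3))² + (-225)²)) = 1/(-2 + √((-2 - 24)² + 50625)) = 1/(-2 + √((-26)² + 50625)) = 1/(-2 + √(676 + 50625)) = 1/(-2 + √51301) = 1/(-2 + 29*√61)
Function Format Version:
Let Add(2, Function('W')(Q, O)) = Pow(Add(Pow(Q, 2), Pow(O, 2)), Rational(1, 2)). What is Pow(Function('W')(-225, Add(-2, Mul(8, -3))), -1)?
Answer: Add(Rational(2, 51297), Mul(Rational(29, 51297), Pow(61, Rational(1, 2)))) ≈ 0.0044544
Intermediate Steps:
Function('W')(Q, O) = Add(-2, Pow(Add(Pow(O, 2), Pow(Q, 2)), Rational(1, 2))) (Function('W')(Q, O) = Add(-2, Pow(Add(Pow(Q, 2), Pow(O, 2)), Rational(1, 2))) = Add(-2, Pow(Add(Pow(O, 2), Pow(Q, 2)), Rational(1, 2))))
Pow(Function('W')(-225, Add(-2, Mul(8, -3))), -1) = Pow(Add(-2, Pow(Add(Pow(Add(-2, Mul(8, -3)), 2), Pow(-225, 2)), Rational(1, 2))), -1) = Pow(Add(-2, Pow(Add(Pow(Add(-2, -24), 2), 50625), Rational(1, 2))), -1) = Pow(Add(-2, Pow(Add(Pow(-26, 2), 50625), Rational(1, 2))), -1) = Pow(Add(-2, Pow(Add(676, 50625), Rational(1, 2))), -1) = Pow(Add(-2, Pow(51301, Rational(1, 2))), -1) = Pow(Add(-2, Mul(29, Pow(61, Rational(1, 2)))), -1)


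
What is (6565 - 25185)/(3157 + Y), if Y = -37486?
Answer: 18620/34329 ≈ 0.54240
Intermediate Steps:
(6565 - 25185)/(3157 + Y) = (6565 - 25185)/(3157 - 37486) = -18620/(-34329) = -18620*(-1/34329) = 18620/34329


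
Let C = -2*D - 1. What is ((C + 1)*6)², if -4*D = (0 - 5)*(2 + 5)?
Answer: 11025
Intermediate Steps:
D = 35/4 (D = -(0 - 5)*(2 + 5)/4 = -(-5)*7/4 = -¼*(-35) = 35/4 ≈ 8.7500)
C = -37/2 (C = -2*35/4 - 1 = -35/2 - 1 = -37/2 ≈ -18.500)
((C + 1)*6)² = ((-37/2 + 1)*6)² = (-35/2*6)² = (-105)² = 11025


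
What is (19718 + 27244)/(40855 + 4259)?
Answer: 7827/7519 ≈ 1.0410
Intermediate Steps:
(19718 + 27244)/(40855 + 4259) = 46962/45114 = 46962*(1/45114) = 7827/7519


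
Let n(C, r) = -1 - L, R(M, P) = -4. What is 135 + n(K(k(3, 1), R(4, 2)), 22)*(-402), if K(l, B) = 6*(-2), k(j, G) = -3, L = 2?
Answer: 1341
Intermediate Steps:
K(l, B) = -12
n(C, r) = -3 (n(C, r) = -1 - 1*2 = -1 - 2 = -3)
135 + n(K(k(3, 1), R(4, 2)), 22)*(-402) = 135 - 3*(-402) = 135 + 1206 = 1341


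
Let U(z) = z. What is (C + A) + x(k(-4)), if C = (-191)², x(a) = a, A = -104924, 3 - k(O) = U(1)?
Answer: -68441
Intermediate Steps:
k(O) = 2 (k(O) = 3 - 1*1 = 3 - 1 = 2)
C = 36481
(C + A) + x(k(-4)) = (36481 - 104924) + 2 = -68443 + 2 = -68441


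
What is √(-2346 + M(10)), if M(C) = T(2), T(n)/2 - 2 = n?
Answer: I*√2338 ≈ 48.353*I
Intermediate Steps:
T(n) = 4 + 2*n
M(C) = 8 (M(C) = 4 + 2*2 = 4 + 4 = 8)
√(-2346 + M(10)) = √(-2346 + 8) = √(-2338) = I*√2338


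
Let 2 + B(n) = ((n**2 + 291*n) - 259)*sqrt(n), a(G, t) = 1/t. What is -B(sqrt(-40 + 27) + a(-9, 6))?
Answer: 2 + 8045*sqrt(6 + 36*I*sqrt(13))/216 - 437*I*sqrt(78)*sqrt(1 + 6*I*sqrt(13))/9 ≈ 1687.2 - 1150.1*I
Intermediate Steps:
B(n) = -2 + sqrt(n)*(-259 + n**2 + 291*n) (B(n) = -2 + ((n**2 + 291*n) - 259)*sqrt(n) = -2 + (-259 + n**2 + 291*n)*sqrt(n) = -2 + sqrt(n)*(-259 + n**2 + 291*n))
-B(sqrt(-40 + 27) + a(-9, 6)) = -(-2 + (sqrt(-40 + 27) + 1/6)**(5/2) - 259*sqrt(sqrt(-40 + 27) + 1/6) + 291*(sqrt(-40 + 27) + 1/6)**(3/2)) = -(-2 + (sqrt(-13) + 1/6)**(5/2) - 259*sqrt(sqrt(-13) + 1/6) + 291*(sqrt(-13) + 1/6)**(3/2)) = -(-2 + (I*sqrt(13) + 1/6)**(5/2) - 259*sqrt(I*sqrt(13) + 1/6) + 291*(I*sqrt(13) + 1/6)**(3/2)) = -(-2 + (1/6 + I*sqrt(13))**(5/2) - 259*sqrt(1/6 + I*sqrt(13)) + 291*(1/6 + I*sqrt(13))**(3/2)) = 2 - (1/6 + I*sqrt(13))**(5/2) - 291*(1/6 + I*sqrt(13))**(3/2) + 259*sqrt(1/6 + I*sqrt(13))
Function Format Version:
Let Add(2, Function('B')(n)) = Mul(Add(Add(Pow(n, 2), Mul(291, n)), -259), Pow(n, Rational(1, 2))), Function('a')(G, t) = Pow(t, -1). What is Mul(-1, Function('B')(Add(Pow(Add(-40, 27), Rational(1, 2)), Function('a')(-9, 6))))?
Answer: Add(2, Mul(Rational(8045, 216), Pow(Add(6, Mul(36, I, Pow(13, Rational(1, 2)))), Rational(1, 2))), Mul(Rational(-437, 9), I, Pow(78, Rational(1, 2)), Pow(Add(1, Mul(6, I, Pow(13, Rational(1, 2)))), Rational(1, 2)))) ≈ Add(1687.2, Mul(-1150.1, I))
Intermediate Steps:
Function('B')(n) = Add(-2, Mul(Pow(n, Rational(1, 2)), Add(-259, Pow(n, 2), Mul(291, n)))) (Function('B')(n) = Add(-2, Mul(Add(Add(Pow(n, 2), Mul(291, n)), -259), Pow(n, Rational(1, 2)))) = Add(-2, Mul(Add(-259, Pow(n, 2), Mul(291, n)), Pow(n, Rational(1, 2)))) = Add(-2, Mul(Pow(n, Rational(1, 2)), Add(-259, Pow(n, 2), Mul(291, n)))))
Mul(-1, Function('B')(Add(Pow(Add(-40, 27), Rational(1, 2)), Function('a')(-9, 6)))) = Mul(-1, Add(-2, Pow(Add(Pow(Add(-40, 27), Rational(1, 2)), Pow(6, -1)), Rational(5, 2)), Mul(-259, Pow(Add(Pow(Add(-40, 27), Rational(1, 2)), Pow(6, -1)), Rational(1, 2))), Mul(291, Pow(Add(Pow(Add(-40, 27), Rational(1, 2)), Pow(6, -1)), Rational(3, 2))))) = Mul(-1, Add(-2, Pow(Add(Pow(-13, Rational(1, 2)), Rational(1, 6)), Rational(5, 2)), Mul(-259, Pow(Add(Pow(-13, Rational(1, 2)), Rational(1, 6)), Rational(1, 2))), Mul(291, Pow(Add(Pow(-13, Rational(1, 2)), Rational(1, 6)), Rational(3, 2))))) = Mul(-1, Add(-2, Pow(Add(Mul(I, Pow(13, Rational(1, 2))), Rational(1, 6)), Rational(5, 2)), Mul(-259, Pow(Add(Mul(I, Pow(13, Rational(1, 2))), Rational(1, 6)), Rational(1, 2))), Mul(291, Pow(Add(Mul(I, Pow(13, Rational(1, 2))), Rational(1, 6)), Rational(3, 2))))) = Mul(-1, Add(-2, Pow(Add(Rational(1, 6), Mul(I, Pow(13, Rational(1, 2)))), Rational(5, 2)), Mul(-259, Pow(Add(Rational(1, 6), Mul(I, Pow(13, Rational(1, 2)))), Rational(1, 2))), Mul(291, Pow(Add(Rational(1, 6), Mul(I, Pow(13, Rational(1, 2)))), Rational(3, 2))))) = Add(2, Mul(-1, Pow(Add(Rational(1, 6), Mul(I, Pow(13, Rational(1, 2)))), Rational(5, 2))), Mul(-291, Pow(Add(Rational(1, 6), Mul(I, Pow(13, Rational(1, 2)))), Rational(3, 2))), Mul(259, Pow(Add(Rational(1, 6), Mul(I, Pow(13, Rational(1, 2)))), Rational(1, 2))))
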